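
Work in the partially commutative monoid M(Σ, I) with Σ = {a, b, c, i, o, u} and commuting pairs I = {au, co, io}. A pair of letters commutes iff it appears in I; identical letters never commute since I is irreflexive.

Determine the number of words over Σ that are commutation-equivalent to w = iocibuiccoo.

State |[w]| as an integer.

40

0(i) covers ∅
1(o) covers ∅
2(c) covers 0:i
3(i) covers 2:c
4(b) covers 1:o, 3:i
5(u) covers 4:b
6(i) covers 5:u
7(c) covers 6:i
8(c) covers 7:c
9(o) covers 5:u
10(o) covers 9:o
floor of heap: 0:i, 1:o
completions by unplaced set U, small U first (add the entries for U minus each lowest piece of U):
  |U|=1: {8}:1  {10}:1
  |U|=2: {7,8}:1  {8,10}:2  {9,10}:1
  |U|=3: {6,7,8}:1  {7,8,10}:3  {8,9,10}:3
  |U|=4: {6,7,8,10}:4  {7,8,9,10}:6
  |U|=5: {6,7,8,9,10}:10
  |U|=6: {5,6,7,8,9,10}:10
  |U|=7: {4,5,6,7,8,9,10}:10
  |U|=8: {1,4,5,6,7,8,9,10}:10  {3,4,5,6,7,8,9,10}:10
  |U|=9: {1,3,4,5,6,7,8,9,10}:20  {2,3,4,5,6,7,8,9,10}:10
  start at 0(i): 30
  start at 1(o): 10
sum over floor = 40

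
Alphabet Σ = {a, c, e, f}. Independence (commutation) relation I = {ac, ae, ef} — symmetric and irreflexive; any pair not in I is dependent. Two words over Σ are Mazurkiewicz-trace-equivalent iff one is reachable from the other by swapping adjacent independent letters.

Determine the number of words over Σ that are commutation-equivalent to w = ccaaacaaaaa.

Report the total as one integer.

165

#0=c has no predecessor
#1=c depends on [0:c]
#2=a has no predecessor
#3=a depends on [2:a]
#4=a depends on [3:a]
#5=c depends on [1:c]
#6=a depends on [4:a]
#7=a depends on [6:a]
#8=a depends on [7:a]
#9=a depends on [8:a]
#10=a depends on [9:a]
sources: [0:c, 2:a]
N(rest) = Σ N(rest − s) over sources s of rest; N(one piece) = 1:
  size 1 → [5]=1  [10]=1
  size 2 → [1,5]=1  [5,10]=2  [9,10]=1
  size 3 → [0,1,5]=1  [1,5,10]=3  [5,9,10]=3  [8,9,10]=1
  size 4 → [0,1,5,10]=4  [1,5,9,10]=6  [5,8,9,10]=4  [7,8,9,10]=1
  size 5 → [0,1,5,9,10]=10  [1,5,8,9,10]=10  [5,7,8,9,10]=5  [6,7,8,9,10]=1
  size 6 → [0,1,5,8,9,10]=20  [1,5,7,8,9,10]=15  [4,6,7,8,9,10]=1  [5,6,7,8,9,10]=6
  size 7 → [0,1,5,7,8,9,10]=35  [1,5,6,7,8,9,10]=21  [3,4,6,7,8,9,10]=1  [4,5,6,7,8,9,10]=7
  size 8 → [0,1,5,6,7,8,9,10]=56  [1,4,5,6,7,8,9,10]=28  [2,3,4,6,7,8,9,10]=1  [3,4,5,6,7,8,9,10]=8
  size 9 → [0,1,4,5,6,7,8,9,10]=84  [1,3,4,5,6,7,8,9,10]=36  [2,3,4,5,6,7,8,9,10]=9
  first=0(c) contributes 45
  first=2(a) contributes 120
|[w]| = 165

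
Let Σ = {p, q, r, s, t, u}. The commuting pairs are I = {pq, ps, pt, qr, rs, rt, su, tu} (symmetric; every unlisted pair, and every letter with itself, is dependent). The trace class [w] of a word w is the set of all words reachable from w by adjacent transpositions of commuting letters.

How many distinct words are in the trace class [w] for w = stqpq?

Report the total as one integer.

5

#0=s has no predecessor
#1=t depends on [0:s]
#2=q depends on [1:t]
#3=p has no predecessor
#4=q depends on [2:q]
sources: [0:s, 3:p]
N(rest) = Σ N(rest − s) over sources s of rest; N(one piece) = 1:
  size 1 → [3]=1  [4]=1
  size 2 → [2,4]=1  [3,4]=2
  size 3 → [1,2,4]=1  [2,3,4]=3
  first=0(s) contributes 4
  first=3(p) contributes 1
|[w]| = 5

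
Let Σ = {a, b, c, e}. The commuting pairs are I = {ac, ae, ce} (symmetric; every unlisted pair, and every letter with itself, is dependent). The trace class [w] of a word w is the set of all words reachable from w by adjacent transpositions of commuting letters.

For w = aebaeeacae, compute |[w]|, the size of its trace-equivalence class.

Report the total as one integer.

drop 0:a onto floor
drop 1:e onto floor
drop 2:b onto {0:a, 1:e}
drop 3:a onto {2:b}
drop 4:e onto {2:b}
drop 5:e onto {4:e}
drop 6:a onto {3:a}
drop 7:c onto {2:b}
drop 8:a onto {6:a}
drop 9:e onto {5:e}
ground layer = {0:a, 1:e}
drop-orders for the pieces not yet dropped (sum over which currently-grounded one goes next):
  1 to go: {7} 1  {8} 1  {9} 1
  2 to go: {5,9} 1  {6,8} 1  {7,8} 2  {7,9} 2  {8,9} 2
  3 to go: {3,6,8} 1  {4,5,9} 1  {5,7,9} 3  {5,8,9} 3  {6,7,8} 3  {6,8,9} 3  {7,8,9} 6
  4 to go: {3,6,7,8} 4  {3,6,8,9} 4  {4,5,7,9} 4  {4,5,8,9} 4  {5,6,8,9} 6  {5,7,8,9} 12  {6,7,8,9} 12
  5 to go: {3,5,6,8,9} 10  {3,6,7,8,9} 20  {4,5,6,8,9} 10  {4,5,7,8,9} 20  {5,6,7,8,9} 30
  6 to go: {3,4,5,6,8,9} 20  {3,5,6,7,8,9} 60  {4,5,6,7,8,9} 60
  7 to go: {3,4,5,6,7,8,9} 140
  8 to go: {2,3,4,5,6,7,8,9} 140
  if 0:a drops first: 140 orders
  if 1:e drops first: 140 orders
heap linearizations: 280

280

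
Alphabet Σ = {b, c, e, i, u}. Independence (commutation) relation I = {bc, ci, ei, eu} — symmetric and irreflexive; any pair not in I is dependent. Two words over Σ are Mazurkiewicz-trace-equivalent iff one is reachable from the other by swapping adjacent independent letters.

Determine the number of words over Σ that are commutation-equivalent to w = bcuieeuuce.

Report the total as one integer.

30

drop 0:b onto floor
drop 1:c onto floor
drop 2:u onto {0:b, 1:c}
drop 3:i onto {2:u}
drop 4:e onto {0:b, 1:c}
drop 5:e onto {4:e}
drop 6:u onto {3:i}
drop 7:u onto {6:u}
drop 8:c onto {5:e, 7:u}
drop 9:e onto {8:c}
ground layer = {0:b, 1:c}
drop-orders for the pieces not yet dropped (sum over which currently-grounded one goes next):
  1 to go: {9} 1
  2 to go: {8,9} 1
  3 to go: {5,8,9} 1  {7,8,9} 1
  4 to go: {4,5,8,9} 1  {5,7,8,9} 2  {6,7,8,9} 1
  5 to go: {3,6,7,8,9} 1  {4,5,7,8,9} 3  {5,6,7,8,9} 3
  6 to go: {2,3,6,7,8,9} 1  {3,5,6,7,8,9} 4  {4,5,6,7,8,9} 6
  7 to go: {2,3,5,6,7,8,9} 5  {3,4,5,6,7,8,9} 10
  8 to go: {2,3,4,5,6,7,8,9} 15
  if 0:b drops first: 15 orders
  if 1:c drops first: 15 orders
heap linearizations: 30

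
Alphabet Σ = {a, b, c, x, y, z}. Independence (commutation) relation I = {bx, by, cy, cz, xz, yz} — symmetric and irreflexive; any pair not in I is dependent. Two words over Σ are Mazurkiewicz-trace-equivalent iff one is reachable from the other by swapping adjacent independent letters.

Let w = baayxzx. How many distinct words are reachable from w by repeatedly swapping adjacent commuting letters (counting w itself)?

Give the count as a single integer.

piece 0:b — minimal
piece 1:a rests on {0:b}
piece 2:a rests on {1:a}
piece 3:y rests on {2:a}
piece 4:x rests on {3:y}
piece 5:z rests on {2:a}
piece 6:x rests on {4:x}
minimal pieces: {0:b}
ways to finish when only these pieces remain (= sum over removing one remaining piece with nothing left below it):
  1 left: {5}→1  {6}→1
  2 left: {4,6}→1  {5,6}→2
  3 left: {3,4,6}→1  {4,5,6}→3
  4 left: {3,4,5,6}→4
  5 left: {2,3,4,5,6}→4
  placing 0:b first → 4 extensions

4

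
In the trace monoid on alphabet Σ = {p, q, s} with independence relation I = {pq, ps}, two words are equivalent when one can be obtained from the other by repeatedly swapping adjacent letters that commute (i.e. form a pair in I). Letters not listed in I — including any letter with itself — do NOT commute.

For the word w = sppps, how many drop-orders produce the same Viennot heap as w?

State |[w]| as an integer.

drop 0:s onto floor
drop 1:p onto floor
drop 2:p onto {1:p}
drop 3:p onto {2:p}
drop 4:s onto {0:s}
ground layer = {0:s, 1:p}
drop-orders for the pieces not yet dropped (sum over which currently-grounded one goes next):
  1 to go: {3} 1  {4} 1
  2 to go: {0,4} 1  {2,3} 1  {3,4} 2
  3 to go: {0,3,4} 3  {1,2,3} 1  {2,3,4} 3
  if 0:s drops first: 4 orders
  if 1:p drops first: 6 orders
heap linearizations: 10

10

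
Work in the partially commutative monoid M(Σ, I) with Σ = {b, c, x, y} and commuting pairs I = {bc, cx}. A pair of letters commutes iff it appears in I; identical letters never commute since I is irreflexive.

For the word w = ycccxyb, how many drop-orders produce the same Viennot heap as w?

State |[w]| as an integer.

4

piece 0:y — minimal
piece 1:c rests on {0:y}
piece 2:c rests on {1:c}
piece 3:c rests on {2:c}
piece 4:x rests on {0:y}
piece 5:y rests on {3:c, 4:x}
piece 6:b rests on {5:y}
minimal pieces: {0:y}
ways to finish when only these pieces remain (= sum over removing one remaining piece with nothing left below it):
  1 left: {6}→1
  2 left: {5,6}→1
  3 left: {3,5,6}→1  {4,5,6}→1
  4 left: {2,3,5,6}→1  {3,4,5,6}→2
  5 left: {1,2,3,5,6}→1  {2,3,4,5,6}→3
  placing 0:y first → 4 extensions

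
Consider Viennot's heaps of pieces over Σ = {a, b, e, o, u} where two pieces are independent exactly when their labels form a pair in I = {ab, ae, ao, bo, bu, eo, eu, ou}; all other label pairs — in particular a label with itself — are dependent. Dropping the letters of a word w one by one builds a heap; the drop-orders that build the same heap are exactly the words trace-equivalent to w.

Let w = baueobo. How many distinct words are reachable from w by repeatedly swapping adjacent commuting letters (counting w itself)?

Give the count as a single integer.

#0=b has no predecessor
#1=a has no predecessor
#2=u depends on [1:a]
#3=e depends on [0:b]
#4=o has no predecessor
#5=b depends on [3:e]
#6=o depends on [4:o]
sources: [0:b, 1:a, 4:o]
N(rest) = Σ N(rest − s) over sources s of rest; N(one piece) = 1:
  size 1 → [2]=1  [5]=1  [6]=1
  size 2 → [1,2]=1  [2,5]=2  [2,6]=2  [3,5]=1  [4,6]=1  [5,6]=2
  size 3 → [0,3,5]=1  [1,2,5]=3  [1,2,6]=3  [2,3,5]=3  [2,4,6]=3  [2,5,6]=6  [3,5,6]=3  [4,5,6]=3
  size 4 → [0,2,3,5]=4  [0,3,5,6]=4  [1,2,3,5]=6  [1,2,4,6]=6  [1,2,5,6]=12  [2,3,5,6]=12  [2,4,5,6]=12  [3,4,5,6]=6
  size 5 → [0,1,2,3,5]=10  [0,2,3,5,6]=20  [0,3,4,5,6]=10  [1,2,3,5,6]=30  [1,2,4,5,6]=30  [2,3,4,5,6]=30
  first=0(b) contributes 90
  first=1(a) contributes 60
  first=4(o) contributes 60
|[w]| = 210

210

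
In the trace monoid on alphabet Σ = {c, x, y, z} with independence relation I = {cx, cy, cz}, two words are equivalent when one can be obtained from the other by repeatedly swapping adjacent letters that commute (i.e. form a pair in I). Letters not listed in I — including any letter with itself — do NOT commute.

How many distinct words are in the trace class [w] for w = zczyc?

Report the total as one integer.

10

0(z) covers ∅
1(c) covers ∅
2(z) covers 0:z
3(y) covers 2:z
4(c) covers 1:c
floor of heap: 0:z, 1:c
completions by unplaced set U, small U first (add the entries for U minus each lowest piece of U):
  |U|=1: {3}:1  {4}:1
  |U|=2: {1,4}:1  {2,3}:1  {3,4}:2
  |U|=3: {0,2,3}:1  {1,3,4}:3  {2,3,4}:3
  start at 0(z): 6
  start at 1(c): 4
sum over floor = 10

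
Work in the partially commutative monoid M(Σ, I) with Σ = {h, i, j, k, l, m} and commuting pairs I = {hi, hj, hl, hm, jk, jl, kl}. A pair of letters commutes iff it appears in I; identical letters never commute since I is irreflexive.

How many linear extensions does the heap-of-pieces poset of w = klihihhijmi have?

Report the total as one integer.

0(k) covers ∅
1(l) covers ∅
2(i) covers 0:k, 1:l
3(h) covers 0:k
4(i) covers 2:i
5(h) covers 3:h
6(h) covers 5:h
7(i) covers 4:i
8(j) covers 7:i
9(m) covers 8:j
10(i) covers 9:m
floor of heap: 0:k, 1:l
completions by unplaced set U, small U first (add the entries for U minus each lowest piece of U):
  |U|=1: {6}:1  {10}:1
  |U|=2: {5,6}:1  {6,10}:2  {9,10}:1
  |U|=3: {3,5,6}:1  {5,6,10}:3  {6,9,10}:3  {8,9,10}:1
  |U|=4: {3,5,6,10}:4  {5,6,9,10}:6  {6,8,9,10}:4  {7,8,9,10}:1
  |U|=5: {3,5,6,9,10}:10  {4,7,8,9,10}:1  {5,6,8,9,10}:10  {6,7,8,9,10}:5
  |U|=6: {2,4,7,8,9,10}:1  {3,5,6,8,9,10}:20  {4,6,7,8,9,10}:6  {5,6,7,8,9,10}:15
  |U|=7: {1,2,4,7,8,9,10}:1  {2,4,6,7,8,9,10}:7  {3,5,6,7,8,9,10}:35  {4,5,6,7,8,9,10}:21
  |U|=8: {1,2,4,6,7,8,9,10}:8  {2,4,5,6,7,8,9,10}:28  {3,4,5,6,7,8,9,10}:56
  |U|=9: {1,2,4,5,6,7,8,9,10}:36  {2,3,4,5,6,7,8,9,10}:84
  start at 0(k): 120
  start at 1(l): 84
sum over floor = 204

204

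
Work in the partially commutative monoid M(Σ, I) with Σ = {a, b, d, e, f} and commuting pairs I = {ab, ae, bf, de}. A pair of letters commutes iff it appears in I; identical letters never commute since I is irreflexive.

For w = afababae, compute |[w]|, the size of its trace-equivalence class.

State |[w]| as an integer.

52

#0=a has no predecessor
#1=f depends on [0:a]
#2=a depends on [1:f]
#3=b has no predecessor
#4=a depends on [2:a]
#5=b depends on [3:b]
#6=a depends on [4:a]
#7=e depends on [1:f, 5:b]
sources: [0:a, 3:b]
N(rest) = Σ N(rest − s) over sources s of rest; N(one piece) = 1:
  size 1 → [6]=1  [7]=1
  size 2 → [4,6]=1  [5,7]=1  [6,7]=2
  size 3 → [2,4,6]=1  [3,5,7]=1  [4,6,7]=3  [5,6,7]=3
  size 4 → [2,4,6,7]=4  [3,5,6,7]=4  [4,5,6,7]=6
  size 5 → [1,2,4,6,7]=4  [2,4,5,6,7]=10  [3,4,5,6,7]=10
  size 6 → [0,1,2,4,6,7]=4  [1,2,4,5,6,7]=14  [2,3,4,5,6,7]=20
  first=0(a) contributes 34
  first=3(b) contributes 18
|[w]| = 52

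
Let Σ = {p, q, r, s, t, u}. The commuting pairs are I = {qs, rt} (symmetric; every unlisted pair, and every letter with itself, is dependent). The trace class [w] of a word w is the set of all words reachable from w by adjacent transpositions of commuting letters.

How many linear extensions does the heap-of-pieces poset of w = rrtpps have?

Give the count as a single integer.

3

piece 0:r — minimal
piece 1:r rests on {0:r}
piece 2:t — minimal
piece 3:p rests on {1:r, 2:t}
piece 4:p rests on {3:p}
piece 5:s rests on {4:p}
minimal pieces: {0:r, 2:t}
ways to finish when only these pieces remain (= sum over removing one remaining piece with nothing left below it):
  1 left: {5}→1
  2 left: {4,5}→1
  3 left: {3,4,5}→1
  4 left: {1,3,4,5}→1  {2,3,4,5}→1
  placing 0:r first → 2 extensions
  placing 2:t first → 1 extensions
total linear extensions = 3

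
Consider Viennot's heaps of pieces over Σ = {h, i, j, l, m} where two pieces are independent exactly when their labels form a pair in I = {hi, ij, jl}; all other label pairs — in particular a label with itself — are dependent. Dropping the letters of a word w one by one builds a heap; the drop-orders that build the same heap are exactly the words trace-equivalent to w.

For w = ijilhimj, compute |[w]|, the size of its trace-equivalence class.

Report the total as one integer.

9

0(i) covers ∅
1(j) covers ∅
2(i) covers 0:i
3(l) covers 2:i
4(h) covers 1:j, 3:l
5(i) covers 3:l
6(m) covers 4:h, 5:i
7(j) covers 6:m
floor of heap: 0:i, 1:j
completions by unplaced set U, small U first (add the entries for U minus each lowest piece of U):
  |U|=1: {7}:1
  |U|=2: {6,7}:1
  |U|=3: {4,6,7}:1  {5,6,7}:1
  |U|=4: {1,4,6,7}:1  {4,5,6,7}:2
  |U|=5: {1,4,5,6,7}:3  {3,4,5,6,7}:2
  |U|=6: {1,3,4,5,6,7}:5  {2,3,4,5,6,7}:2
  start at 0(i): 7
  start at 1(j): 2
sum over floor = 9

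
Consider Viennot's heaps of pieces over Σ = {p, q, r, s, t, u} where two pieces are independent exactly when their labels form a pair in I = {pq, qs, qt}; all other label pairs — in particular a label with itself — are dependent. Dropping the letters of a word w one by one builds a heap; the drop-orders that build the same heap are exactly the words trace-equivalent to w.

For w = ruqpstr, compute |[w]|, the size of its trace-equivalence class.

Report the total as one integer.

4

0(r) covers ∅
1(u) covers 0:r
2(q) covers 1:u
3(p) covers 1:u
4(s) covers 3:p
5(t) covers 4:s
6(r) covers 2:q, 5:t
floor of heap: 0:r
completions by unplaced set U, small U first (add the entries for U minus each lowest piece of U):
  |U|=1: {6}:1
  |U|=2: {2,6}:1  {5,6}:1
  |U|=3: {2,5,6}:2  {4,5,6}:1
  |U|=4: {2,4,5,6}:3  {3,4,5,6}:1
  |U|=5: {2,3,4,5,6}:4
  start at 0(r): 4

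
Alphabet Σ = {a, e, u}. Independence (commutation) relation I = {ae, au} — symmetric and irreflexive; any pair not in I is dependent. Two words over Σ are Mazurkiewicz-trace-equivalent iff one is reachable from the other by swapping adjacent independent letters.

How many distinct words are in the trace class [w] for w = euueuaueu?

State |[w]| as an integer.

9

0(e) covers ∅
1(u) covers 0:e
2(u) covers 1:u
3(e) covers 2:u
4(u) covers 3:e
5(a) covers ∅
6(u) covers 4:u
7(e) covers 6:u
8(u) covers 7:e
floor of heap: 0:e, 5:a
completions by unplaced set U, small U first (add the entries for U minus each lowest piece of U):
  |U|=1: {5}:1  {8}:1
  |U|=2: {5,8}:2  {7,8}:1
  |U|=3: {5,7,8}:3  {6,7,8}:1
  |U|=4: {4,6,7,8}:1  {5,6,7,8}:4
  |U|=5: {3,4,6,7,8}:1  {4,5,6,7,8}:5
  |U|=6: {2,3,4,6,7,8}:1  {3,4,5,6,7,8}:6
  |U|=7: {1,2,3,4,6,7,8}:1  {2,3,4,5,6,7,8}:7
  start at 0(e): 8
  start at 5(a): 1
sum over floor = 9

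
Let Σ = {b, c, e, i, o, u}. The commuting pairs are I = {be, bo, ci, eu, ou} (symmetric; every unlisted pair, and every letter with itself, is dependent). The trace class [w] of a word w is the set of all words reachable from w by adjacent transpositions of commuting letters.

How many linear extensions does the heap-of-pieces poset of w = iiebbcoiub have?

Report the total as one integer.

piece 0:i — minimal
piece 1:i rests on {0:i}
piece 2:e rests on {1:i}
piece 3:b rests on {1:i}
piece 4:b rests on {3:b}
piece 5:c rests on {2:e, 4:b}
piece 6:o rests on {5:c}
piece 7:i rests on {6:o}
piece 8:u rests on {7:i}
piece 9:b rests on {8:u}
minimal pieces: {0:i}
ways to finish when only these pieces remain (= sum over removing one remaining piece with nothing left below it):
  1 left: {9}→1
  2 left: {8,9}→1
  3 left: {7,8,9}→1
  4 left: {6,7,8,9}→1
  5 left: {5,6,7,8,9}→1
  6 left: {2,5,6,7,8,9}→1  {4,5,6,7,8,9}→1
  7 left: {2,4,5,6,7,8,9}→2  {3,4,5,6,7,8,9}→1
  8 left: {2,3,4,5,6,7,8,9}→3
  placing 0:i first → 3 extensions

3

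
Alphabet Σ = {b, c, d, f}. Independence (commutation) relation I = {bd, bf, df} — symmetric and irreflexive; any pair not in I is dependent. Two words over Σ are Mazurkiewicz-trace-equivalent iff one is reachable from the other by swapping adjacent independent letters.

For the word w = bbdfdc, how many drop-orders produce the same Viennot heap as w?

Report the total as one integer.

drop 0:b onto floor
drop 1:b onto {0:b}
drop 2:d onto floor
drop 3:f onto floor
drop 4:d onto {2:d}
drop 5:c onto {1:b, 3:f, 4:d}
ground layer = {0:b, 2:d, 3:f}
drop-orders for the pieces not yet dropped (sum over which currently-grounded one goes next):
  1 to go: {5} 1
  2 to go: {1,5} 1  {3,5} 1  {4,5} 1
  3 to go: {0,1,5} 1  {1,3,5} 2  {1,4,5} 2  {2,4,5} 1  {3,4,5} 2
  4 to go: {0,1,3,5} 3  {0,1,4,5} 3  {1,2,4,5} 3  {1,3,4,5} 6  {2,3,4,5} 3
  if 0:b drops first: 12 orders
  if 2:d drops first: 12 orders
  if 3:f drops first: 6 orders
heap linearizations: 30

30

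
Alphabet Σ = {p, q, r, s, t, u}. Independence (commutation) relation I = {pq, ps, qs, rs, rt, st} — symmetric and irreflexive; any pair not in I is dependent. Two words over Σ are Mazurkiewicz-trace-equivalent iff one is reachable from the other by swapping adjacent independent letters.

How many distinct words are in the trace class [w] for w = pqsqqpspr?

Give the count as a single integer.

#0=p has no predecessor
#1=q has no predecessor
#2=s has no predecessor
#3=q depends on [1:q]
#4=q depends on [3:q]
#5=p depends on [0:p]
#6=s depends on [2:s]
#7=p depends on [5:p]
#8=r depends on [4:q, 7:p]
sources: [0:p, 1:q, 2:s]
N(rest) = Σ N(rest − s) over sources s of rest; N(one piece) = 1:
  size 1 → [6]=1  [8]=1
  size 2 → [2,6]=1  [4,8]=1  [6,8]=2  [7,8]=1
  size 3 → [2,6,8]=3  [3,4,8]=1  [4,6,8]=3  [4,7,8]=2  [5,7,8]=1  [6,7,8]=3
  size 4 → [0,5,7,8]=1  [1,3,4,8]=1  [2,4,6,8]=6  [2,6,7,8]=6  [3,4,6,8]=4  [3,4,7,8]=3  [4,5,7,8]=3  [4,6,7,8]=8  [5,6,7,8]=4
  size 5 → [0,4,5,7,8]=4  [0,5,6,7,8]=5  [1,3,4,6,8]=5  [1,3,4,7,8]=4  [2,3,4,6,8]=10  [2,4,6,7,8]=20  [2,5,6,7,8]=10  [3,4,5,7,8]=6  [3,4,6,7,8]=15  [4,5,6,7,8]=15
  size 6 → [0,2,5,6,7,8]=15  [0,3,4,5,7,8]=10  [0,4,5,6,7,8]=24  [1,2,3,4,6,8]=15  [1,3,4,5,7,8]=10  [1,3,4,6,7,8]=24  [2,3,4,6,7,8]=45  [2,4,5,6,7,8]=45  [3,4,5,6,7,8]=36
  size 7 → [0,1,3,4,5,7,8]=20  [0,2,4,5,6,7,8]=84  [0,3,4,5,6,7,8]=70  [1,2,3,4,6,7,8]=84  [1,3,4,5,6,7,8]=70  [2,3,4,5,6,7,8]=126
  first=0(p) contributes 280
  first=1(q) contributes 280
  first=2(s) contributes 160
|[w]| = 720

720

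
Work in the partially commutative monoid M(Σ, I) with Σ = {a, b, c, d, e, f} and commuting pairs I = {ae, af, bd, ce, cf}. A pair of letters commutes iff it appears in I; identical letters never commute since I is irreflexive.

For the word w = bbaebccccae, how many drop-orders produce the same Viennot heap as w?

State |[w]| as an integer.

piece 0:b — minimal
piece 1:b rests on {0:b}
piece 2:a rests on {1:b}
piece 3:e rests on {1:b}
piece 4:b rests on {2:a, 3:e}
piece 5:c rests on {4:b}
piece 6:c rests on {5:c}
piece 7:c rests on {6:c}
piece 8:c rests on {7:c}
piece 9:a rests on {8:c}
piece 10:e rests on {4:b}
minimal pieces: {0:b}
ways to finish when only these pieces remain (= sum over removing one remaining piece with nothing left below it):
  1 left: {9}→1  {10}→1
  2 left: {8,9}→1  {9,10}→2
  3 left: {7,8,9}→1  {8,9,10}→3
  4 left: {6,7,8,9}→1  {7,8,9,10}→4
  5 left: {5,6,7,8,9}→1  {6,7,8,9,10}→5
  6 left: {5,6,7,8,9,10}→6
  7 left: {4,5,6,7,8,9,10}→6
  8 left: {2,4,5,6,7,8,9,10}→6  {3,4,5,6,7,8,9,10}→6
  9 left: {2,3,4,5,6,7,8,9,10}→12
  placing 0:b first → 12 extensions

12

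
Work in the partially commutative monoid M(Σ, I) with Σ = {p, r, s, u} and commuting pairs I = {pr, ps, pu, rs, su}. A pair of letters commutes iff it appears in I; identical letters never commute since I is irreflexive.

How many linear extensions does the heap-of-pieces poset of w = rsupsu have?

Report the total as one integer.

piece 0:r — minimal
piece 1:s — minimal
piece 2:u rests on {0:r}
piece 3:p — minimal
piece 4:s rests on {1:s}
piece 5:u rests on {2:u}
minimal pieces: {0:r, 1:s, 3:p}
ways to finish when only these pieces remain (= sum over removing one remaining piece with nothing left below it):
  1 left: {3}→1  {4}→1  {5}→1
  2 left: {1,4}→1  {2,5}→1  {3,4}→2  {3,5}→2  {4,5}→2
  3 left: {0,2,5}→1  {1,3,4}→3  {1,4,5}→3  {2,3,5}→3  {2,4,5}→3  {3,4,5}→6
  4 left: {0,2,3,5}→4  {0,2,4,5}→4  {1,2,4,5}→6  {1,3,4,5}→12  {2,3,4,5}→12
  placing 0:r first → 30 extensions
  placing 1:s first → 20 extensions
  placing 3:p first → 10 extensions
total linear extensions = 60

60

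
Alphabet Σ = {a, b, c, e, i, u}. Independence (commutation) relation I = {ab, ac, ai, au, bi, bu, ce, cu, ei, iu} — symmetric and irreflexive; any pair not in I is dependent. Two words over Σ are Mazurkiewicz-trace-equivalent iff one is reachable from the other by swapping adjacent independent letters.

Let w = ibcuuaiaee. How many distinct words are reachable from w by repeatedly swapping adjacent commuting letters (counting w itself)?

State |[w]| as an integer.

0(i) covers ∅
1(b) covers ∅
2(c) covers 0:i, 1:b
3(u) covers ∅
4(u) covers 3:u
5(a) covers ∅
6(i) covers 2:c
7(a) covers 5:a
8(e) covers 1:b, 4:u, 7:a
9(e) covers 8:e
floor of heap: 0:i, 1:b, 3:u, 5:a
completions by unplaced set U, small U first (add the entries for U minus each lowest piece of U):
  |U|=1: {6}:1  {9}:1
  |U|=2: {2,6}:1  {6,9}:2  {8,9}:1
  |U|=3: {0,2,6}:1  {2,6,9}:3  {4,8,9}:1  {6,8,9}:3  {7,8,9}:1
  |U|=4: {0,2,6,9}:4  {2,6,8,9}:6  {3,4,8,9}:1  {4,6,8,9}:4  {4,7,8,9}:2  {5,7,8,9}:1  {6,7,8,9}:4
  |U|=5: {0,2,6,8,9}:10  {1,2,6,8,9}:6  {2,4,6,8,9}:10  {2,6,7,8,9}:10  {3,4,6,8,9}:5  {3,4,7,8,9}:3  {4,5,7,8,9}:3  {4,6,7,8,9}:10  {5,6,7,8,9}:5
  |U|=6: {0,1,2,6,8,9}:16  {0,2,4,6,8,9}:20  {0,2,6,7,8,9}:20  {1,2,4,6,8,9}:16  {1,2,6,7,8,9}:16  {2,3,4,6,8,9}:15  {2,4,6,7,8,9}:30  {2,5,6,7,8,9}:15  {3,4,5,7,8,9}:6  {3,4,6,7,8,9}:18  {4,5,6,7,8,9}:18
  |U|=7: {0,1,2,4,6,8,9}:52  {0,1,2,6,7,8,9}:52  {0,2,3,4,6,8,9}:35  {0,2,4,6,7,8,9}:70  {0,2,5,6,7,8,9}:35  {1,2,3,4,6,8,9}:31  {1,2,4,6,7,8,9}:62  {1,2,5,6,7,8,9}:31  {2,3,4,6,7,8,9}:63  {2,4,5,6,7,8,9}:63  {3,4,5,6,7,8,9}:42
  |U|=8: {0,1,2,3,4,6,8,9}:118  {0,1,2,4,6,7,8,9}:236  {0,1,2,5,6,7,8,9}:118  {0,2,3,4,6,7,8,9}:168  {0,2,4,5,6,7,8,9}:168  {1,2,3,4,6,7,8,9}:156  {1,2,4,5,6,7,8,9}:156  {2,3,4,5,6,7,8,9}:168
  start at 0(i): 480
  start at 1(b): 504
  start at 3(u): 678
  start at 5(a): 678
sum over floor = 2340

2340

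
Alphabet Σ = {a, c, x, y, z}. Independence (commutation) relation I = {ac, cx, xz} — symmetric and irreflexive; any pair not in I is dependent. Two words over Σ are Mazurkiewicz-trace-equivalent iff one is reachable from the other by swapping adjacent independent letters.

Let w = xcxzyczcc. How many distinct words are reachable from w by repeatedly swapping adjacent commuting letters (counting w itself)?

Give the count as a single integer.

drop 0:x onto floor
drop 1:c onto floor
drop 2:x onto {0:x}
drop 3:z onto {1:c}
drop 4:y onto {2:x, 3:z}
drop 5:c onto {4:y}
drop 6:z onto {5:c}
drop 7:c onto {6:z}
drop 8:c onto {7:c}
ground layer = {0:x, 1:c}
drop-orders for the pieces not yet dropped (sum over which currently-grounded one goes next):
  1 to go: {8} 1
  2 to go: {7,8} 1
  3 to go: {6,7,8} 1
  4 to go: {5,6,7,8} 1
  5 to go: {4,5,6,7,8} 1
  6 to go: {2,4,5,6,7,8} 1  {3,4,5,6,7,8} 1
  7 to go: {0,2,4,5,6,7,8} 1  {1,3,4,5,6,7,8} 1  {2,3,4,5,6,7,8} 2
  if 0:x drops first: 3 orders
  if 1:c drops first: 3 orders
heap linearizations: 6

6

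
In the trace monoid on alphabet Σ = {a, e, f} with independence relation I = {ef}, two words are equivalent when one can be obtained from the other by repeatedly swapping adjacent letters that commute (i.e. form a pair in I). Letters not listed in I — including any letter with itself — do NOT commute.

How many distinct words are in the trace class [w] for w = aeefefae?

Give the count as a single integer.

piece 0:a — minimal
piece 1:e rests on {0:a}
piece 2:e rests on {1:e}
piece 3:f rests on {0:a}
piece 4:e rests on {2:e}
piece 5:f rests on {3:f}
piece 6:a rests on {4:e, 5:f}
piece 7:e rests on {6:a}
minimal pieces: {0:a}
ways to finish when only these pieces remain (= sum over removing one remaining piece with nothing left below it):
  1 left: {7}→1
  2 left: {6,7}→1
  3 left: {4,6,7}→1  {5,6,7}→1
  4 left: {2,4,6,7}→1  {3,5,6,7}→1  {4,5,6,7}→2
  5 left: {1,2,4,6,7}→1  {2,4,5,6,7}→3  {3,4,5,6,7}→3
  6 left: {1,2,4,5,6,7}→4  {2,3,4,5,6,7}→6
  placing 0:a first → 10 extensions

10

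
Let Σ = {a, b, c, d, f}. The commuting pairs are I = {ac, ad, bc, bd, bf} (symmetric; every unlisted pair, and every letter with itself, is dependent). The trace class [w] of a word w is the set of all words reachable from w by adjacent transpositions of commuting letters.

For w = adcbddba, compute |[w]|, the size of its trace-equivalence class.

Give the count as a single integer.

drop 0:a onto floor
drop 1:d onto floor
drop 2:c onto {1:d}
drop 3:b onto {0:a}
drop 4:d onto {2:c}
drop 5:d onto {4:d}
drop 6:b onto {3:b}
drop 7:a onto {6:b}
ground layer = {0:a, 1:d}
drop-orders for the pieces not yet dropped (sum over which currently-grounded one goes next):
  1 to go: {5} 1  {7} 1
  2 to go: {4,5} 1  {5,7} 2  {6,7} 1
  3 to go: {2,4,5} 1  {3,6,7} 1  {4,5,7} 3  {5,6,7} 3
  4 to go: {0,3,6,7} 1  {1,2,4,5} 1  {2,4,5,7} 4  {3,5,6,7} 4  {4,5,6,7} 6
  5 to go: {0,3,5,6,7} 5  {1,2,4,5,7} 5  {2,4,5,6,7} 10  {3,4,5,6,7} 10
  6 to go: {0,3,4,5,6,7} 15  {1,2,4,5,6,7} 15  {2,3,4,5,6,7} 20
  if 0:a drops first: 35 orders
  if 1:d drops first: 35 orders
heap linearizations: 70

70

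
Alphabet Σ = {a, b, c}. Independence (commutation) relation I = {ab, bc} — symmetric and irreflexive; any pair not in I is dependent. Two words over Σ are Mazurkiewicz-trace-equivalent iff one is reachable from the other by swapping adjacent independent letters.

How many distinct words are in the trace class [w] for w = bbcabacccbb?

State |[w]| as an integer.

drop 0:b onto floor
drop 1:b onto {0:b}
drop 2:c onto floor
drop 3:a onto {2:c}
drop 4:b onto {1:b}
drop 5:a onto {3:a}
drop 6:c onto {5:a}
drop 7:c onto {6:c}
drop 8:c onto {7:c}
drop 9:b onto {4:b}
drop 10:b onto {9:b}
ground layer = {0:b, 2:c}
drop-orders for the pieces not yet dropped (sum over which currently-grounded one goes next):
  1 to go: {8} 1  {10} 1
  2 to go: {7,8} 1  {8,10} 2  {9,10} 1
  3 to go: {4,9,10} 1  {6,7,8} 1  {7,8,10} 3  {8,9,10} 3
  4 to go: {1,4,9,10} 1  {4,8,9,10} 4  {5,6,7,8} 1  {6,7,8,10} 4  {7,8,9,10} 6
  5 to go: {0,1,4,9,10} 1  {1,4,8,9,10} 5  {3,5,6,7,8} 1  {4,7,8,9,10} 10  {5,6,7,8,10} 5  {6,7,8,9,10} 10
  6 to go: {0,1,4,8,9,10} 6  {1,4,7,8,9,10} 15  {2,3,5,6,7,8} 1  {3,5,6,7,8,10} 6  {4,6,7,8,9,10} 20  {5,6,7,8,9,10} 15
  7 to go: {0,1,4,7,8,9,10} 21  {1,4,6,7,8,9,10} 35  {2,3,5,6,7,8,10} 7  {3,5,6,7,8,9,10} 21  {4,5,6,7,8,9,10} 35
  8 to go: {0,1,4,6,7,8,9,10} 56  {1,4,5,6,7,8,9,10} 70  {2,3,5,6,7,8,9,10} 28  {3,4,5,6,7,8,9,10} 56
  9 to go: {0,1,4,5,6,7,8,9,10} 126  {1,3,4,5,6,7,8,9,10} 126  {2,3,4,5,6,7,8,9,10} 84
  if 0:b drops first: 210 orders
  if 2:c drops first: 252 orders
heap linearizations: 462

462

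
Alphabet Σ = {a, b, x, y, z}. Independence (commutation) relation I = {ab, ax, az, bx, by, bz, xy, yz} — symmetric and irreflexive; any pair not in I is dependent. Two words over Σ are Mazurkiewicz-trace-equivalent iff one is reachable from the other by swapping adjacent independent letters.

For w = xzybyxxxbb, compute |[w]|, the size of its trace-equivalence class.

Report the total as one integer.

2520

0(x) covers ∅
1(z) covers 0:x
2(y) covers ∅
3(b) covers ∅
4(y) covers 2:y
5(x) covers 1:z
6(x) covers 5:x
7(x) covers 6:x
8(b) covers 3:b
9(b) covers 8:b
floor of heap: 0:x, 2:y, 3:b
completions by unplaced set U, small U first (add the entries for U minus each lowest piece of U):
  |U|=1: {4}:1  {7}:1  {9}:1
  |U|=2: {2,4}:1  {4,7}:2  {4,9}:2  {6,7}:1  {7,9}:2  {8,9}:1
  |U|=3: {2,4,7}:3  {2,4,9}:3  {3,8,9}:1  {4,6,7}:3  {4,7,9}:6  {4,8,9}:3  {5,6,7}:1  {6,7,9}:3  {7,8,9}:3
  |U|=4: {1,5,6,7}:1  {2,4,6,7}:6  {2,4,7,9}:12  {2,4,8,9}:6  {3,4,8,9}:4  {3,7,8,9}:4  {4,5,6,7}:4  {4,6,7,9}:12  {4,7,8,9}:12  {5,6,7,9}:4  {6,7,8,9}:6
  |U|=5: {0,1,5,6,7}:1  {1,4,5,6,7}:5  {1,5,6,7,9}:5  {2,3,4,8,9}:10  {2,4,5,6,7}:10  {2,4,6,7,9}:30  {2,4,7,8,9}:30  {3,4,7,8,9}:20  {3,6,7,8,9}:10  {4,5,6,7,9}:20  {4,6,7,8,9}:30  {5,6,7,8,9}:10
  |U|=6: {0,1,4,5,6,7}:6  {0,1,5,6,7,9}:6  {1,2,4,5,6,7}:15  {1,4,5,6,7,9}:30  {1,5,6,7,8,9}:15  {2,3,4,7,8,9}:60  {2,4,5,6,7,9}:60  {2,4,6,7,8,9}:90  {3,4,6,7,8,9}:60  {3,5,6,7,8,9}:20  {4,5,6,7,8,9}:60
  |U|=7: {0,1,2,4,5,6,7}:21  {0,1,4,5,6,7,9}:42  {0,1,5,6,7,8,9}:21  {1,2,4,5,6,7,9}:105  {1,3,5,6,7,8,9}:35  {1,4,5,6,7,8,9}:105  {2,3,4,6,7,8,9}:210  {2,4,5,6,7,8,9}:210  {3,4,5,6,7,8,9}:140
  |U|=8: {0,1,2,4,5,6,7,9}:168  {0,1,3,5,6,7,8,9}:56  {0,1,4,5,6,7,8,9}:168  {1,2,4,5,6,7,8,9}:420  {1,3,4,5,6,7,8,9}:280  {2,3,4,5,6,7,8,9}:560
  start at 0(x): 1260
  start at 2(y): 504
  start at 3(b): 756
sum over floor = 2520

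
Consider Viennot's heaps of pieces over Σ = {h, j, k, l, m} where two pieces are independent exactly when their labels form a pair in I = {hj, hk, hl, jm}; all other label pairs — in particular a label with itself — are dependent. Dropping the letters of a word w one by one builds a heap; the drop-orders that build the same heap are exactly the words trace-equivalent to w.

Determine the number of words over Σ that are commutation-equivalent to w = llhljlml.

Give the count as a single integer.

#0=l has no predecessor
#1=l depends on [0:l]
#2=h has no predecessor
#3=l depends on [1:l]
#4=j depends on [3:l]
#5=l depends on [4:j]
#6=m depends on [2:h, 5:l]
#7=l depends on [6:m]
sources: [0:l, 2:h]
N(rest) = Σ N(rest − s) over sources s of rest; N(one piece) = 1:
  size 1 → [7]=1
  size 2 → [6,7]=1
  size 3 → [2,6,7]=1  [5,6,7]=1
  size 4 → [2,5,6,7]=2  [4,5,6,7]=1
  size 5 → [2,4,5,6,7]=3  [3,4,5,6,7]=1
  size 6 → [1,3,4,5,6,7]=1  [2,3,4,5,6,7]=4
  first=0(l) contributes 5
  first=2(h) contributes 1
|[w]| = 6

6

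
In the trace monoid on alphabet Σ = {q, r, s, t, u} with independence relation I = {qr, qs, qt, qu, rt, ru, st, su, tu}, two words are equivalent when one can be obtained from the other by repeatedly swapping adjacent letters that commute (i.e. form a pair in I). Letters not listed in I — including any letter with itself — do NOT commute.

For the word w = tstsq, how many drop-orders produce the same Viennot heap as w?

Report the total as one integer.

drop 0:t onto floor
drop 1:s onto floor
drop 2:t onto {0:t}
drop 3:s onto {1:s}
drop 4:q onto floor
ground layer = {0:t, 1:s, 4:q}
drop-orders for the pieces not yet dropped (sum over which currently-grounded one goes next):
  1 to go: {2} 1  {3} 1  {4} 1
  2 to go: {0,2} 1  {1,3} 1  {2,3} 2  {2,4} 2  {3,4} 2
  3 to go: {0,2,3} 3  {0,2,4} 3  {1,2,3} 3  {1,3,4} 3  {2,3,4} 6
  if 0:t drops first: 12 orders
  if 1:s drops first: 12 orders
  if 4:q drops first: 6 orders
heap linearizations: 30

30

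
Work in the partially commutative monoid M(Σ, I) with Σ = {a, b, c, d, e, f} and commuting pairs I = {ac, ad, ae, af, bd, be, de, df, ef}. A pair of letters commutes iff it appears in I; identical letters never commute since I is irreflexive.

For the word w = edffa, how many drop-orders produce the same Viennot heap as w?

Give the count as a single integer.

drop 0:e onto floor
drop 1:d onto floor
drop 2:f onto floor
drop 3:f onto {2:f}
drop 4:a onto floor
ground layer = {0:e, 1:d, 2:f, 4:a}
drop-orders for the pieces not yet dropped (sum over which currently-grounded one goes next):
  1 to go: {0} 1  {1} 1  {3} 1  {4} 1
  2 to go: {0,1} 2  {0,3} 2  {0,4} 2  {1,3} 2  {1,4} 2  {2,3} 1  {3,4} 2
  3 to go: {0,1,3} 6  {0,1,4} 6  {0,2,3} 3  {0,3,4} 6  {1,2,3} 3  {1,3,4} 6  {2,3,4} 3
  if 0:e drops first: 12 orders
  if 1:d drops first: 12 orders
  if 2:f drops first: 24 orders
  if 4:a drops first: 12 orders
heap linearizations: 60

60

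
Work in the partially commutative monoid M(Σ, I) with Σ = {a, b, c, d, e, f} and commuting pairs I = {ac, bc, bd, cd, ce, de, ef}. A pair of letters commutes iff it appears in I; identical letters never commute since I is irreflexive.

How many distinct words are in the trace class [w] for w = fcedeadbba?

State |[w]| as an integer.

drop 0:f onto floor
drop 1:c onto {0:f}
drop 2:e onto floor
drop 3:d onto {0:f}
drop 4:e onto {2:e}
drop 5:a onto {3:d, 4:e}
drop 6:d onto {5:a}
drop 7:b onto {5:a}
drop 8:b onto {7:b}
drop 9:a onto {6:d, 8:b}
ground layer = {0:f, 2:e}
drop-orders for the pieces not yet dropped (sum over which currently-grounded one goes next):
  1 to go: {1} 1  {9} 1
  2 to go: {1,9} 2  {6,9} 1  {8,9} 1
  3 to go: {1,6,9} 3  {1,8,9} 3  {6,8,9} 2  {7,8,9} 1
  4 to go: {1,6,8,9} 8  {1,7,8,9} 4  {6,7,8,9} 3
  5 to go: {1,6,7,8,9} 15  {5,6,7,8,9} 3
  6 to go: {1,5,6,7,8,9} 18  {3,5,6,7,8,9} 3  {4,5,6,7,8,9} 3
  7 to go: {1,3,5,6,7,8,9} 21  {1,4,5,6,7,8,9} 21  {2,4,5,6,7,8,9} 3  {3,4,5,6,7,8,9} 6
  8 to go: {0,1,3,5,6,7,8,9} 21  {1,2,4,5,6,7,8,9} 24  {1,3,4,5,6,7,8,9} 48  {2,3,4,5,6,7,8,9} 9
  if 0:f drops first: 81 orders
  if 2:e drops first: 69 orders
heap linearizations: 150

150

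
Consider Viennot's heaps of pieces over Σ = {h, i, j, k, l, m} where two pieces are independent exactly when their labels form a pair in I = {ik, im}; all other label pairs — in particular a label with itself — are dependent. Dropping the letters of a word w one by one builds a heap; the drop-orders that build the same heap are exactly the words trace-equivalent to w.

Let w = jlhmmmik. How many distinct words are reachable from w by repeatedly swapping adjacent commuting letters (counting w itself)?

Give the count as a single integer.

5

0(j) covers ∅
1(l) covers 0:j
2(h) covers 1:l
3(m) covers 2:h
4(m) covers 3:m
5(m) covers 4:m
6(i) covers 2:h
7(k) covers 5:m
floor of heap: 0:j
completions by unplaced set U, small U first (add the entries for U minus each lowest piece of U):
  |U|=1: {6}:1  {7}:1
  |U|=2: {5,7}:1  {6,7}:2
  |U|=3: {4,5,7}:1  {5,6,7}:3
  |U|=4: {3,4,5,7}:1  {4,5,6,7}:4
  |U|=5: {3,4,5,6,7}:5
  |U|=6: {2,3,4,5,6,7}:5
  start at 0(j): 5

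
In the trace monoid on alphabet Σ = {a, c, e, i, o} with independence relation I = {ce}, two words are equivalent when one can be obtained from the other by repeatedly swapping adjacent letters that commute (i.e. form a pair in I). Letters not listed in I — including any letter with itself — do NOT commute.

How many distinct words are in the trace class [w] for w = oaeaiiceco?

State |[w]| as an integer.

drop 0:o onto floor
drop 1:a onto {0:o}
drop 2:e onto {1:a}
drop 3:a onto {2:e}
drop 4:i onto {3:a}
drop 5:i onto {4:i}
drop 6:c onto {5:i}
drop 7:e onto {5:i}
drop 8:c onto {6:c}
drop 9:o onto {7:e, 8:c}
ground layer = {0:o}
drop-orders for the pieces not yet dropped (sum over which currently-grounded one goes next):
  1 to go: {9} 1
  2 to go: {7,9} 1  {8,9} 1
  3 to go: {6,8,9} 1  {7,8,9} 2
  4 to go: {6,7,8,9} 3
  5 to go: {5,6,7,8,9} 3
  6 to go: {4,5,6,7,8,9} 3
  7 to go: {3,4,5,6,7,8,9} 3
  8 to go: {2,3,4,5,6,7,8,9} 3
  if 0:o drops first: 3 orders

3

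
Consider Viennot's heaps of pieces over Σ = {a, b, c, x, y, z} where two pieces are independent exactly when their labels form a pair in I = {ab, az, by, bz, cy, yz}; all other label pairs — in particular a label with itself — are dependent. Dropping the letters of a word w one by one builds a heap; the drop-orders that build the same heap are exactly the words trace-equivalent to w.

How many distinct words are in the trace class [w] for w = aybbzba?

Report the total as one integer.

140

piece 0:a — minimal
piece 1:y rests on {0:a}
piece 2:b — minimal
piece 3:b rests on {2:b}
piece 4:z — minimal
piece 5:b rests on {3:b}
piece 6:a rests on {1:y}
minimal pieces: {0:a, 2:b, 4:z}
ways to finish when only these pieces remain (= sum over removing one remaining piece with nothing left below it):
  1 left: {4}→1  {5}→1  {6}→1
  2 left: {1,6}→1  {3,5}→1  {4,5}→2  {4,6}→2  {5,6}→2
  3 left: {0,1,6}→1  {1,4,6}→3  {1,5,6}→3  {2,3,5}→1  {3,4,5}→3  {3,5,6}→3  {4,5,6}→6
  4 left: {0,1,4,6}→4  {0,1,5,6}→4  {1,3,5,6}→6  {1,4,5,6}→12  {2,3,4,5}→4  {2,3,5,6}→4  {3,4,5,6}→12
  5 left: {0,1,3,5,6}→10  {0,1,4,5,6}→20  {1,2,3,5,6}→10  {1,3,4,5,6}→30  {2,3,4,5,6}→20
  placing 0:a first → 60 extensions
  placing 2:b first → 60 extensions
  placing 4:z first → 20 extensions
total linear extensions = 140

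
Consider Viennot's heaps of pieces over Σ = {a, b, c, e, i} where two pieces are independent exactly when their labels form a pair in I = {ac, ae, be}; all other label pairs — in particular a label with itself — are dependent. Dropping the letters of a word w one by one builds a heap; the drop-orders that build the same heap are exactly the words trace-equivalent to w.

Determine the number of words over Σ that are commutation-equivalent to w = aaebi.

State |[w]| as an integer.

4

#0=a has no predecessor
#1=a depends on [0:a]
#2=e has no predecessor
#3=b depends on [1:a]
#4=i depends on [2:e, 3:b]
sources: [0:a, 2:e]
N(rest) = Σ N(rest − s) over sources s of rest; N(one piece) = 1:
  size 1 → [4]=1
  size 2 → [2,4]=1  [3,4]=1
  size 3 → [1,3,4]=1  [2,3,4]=2
  first=0(a) contributes 3
  first=2(e) contributes 1
|[w]| = 4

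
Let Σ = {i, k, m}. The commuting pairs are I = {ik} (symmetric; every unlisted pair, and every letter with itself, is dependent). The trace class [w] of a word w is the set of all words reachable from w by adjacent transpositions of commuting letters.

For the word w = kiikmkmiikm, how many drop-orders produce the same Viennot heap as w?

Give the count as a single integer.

#0=k has no predecessor
#1=i has no predecessor
#2=i depends on [1:i]
#3=k depends on [0:k]
#4=m depends on [2:i, 3:k]
#5=k depends on [4:m]
#6=m depends on [5:k]
#7=i depends on [6:m]
#8=i depends on [7:i]
#9=k depends on [6:m]
#10=m depends on [8:i, 9:k]
sources: [0:k, 1:i]
N(rest) = Σ N(rest − s) over sources s of rest; N(one piece) = 1:
  size 1 → [10]=1
  size 2 → [8,10]=1  [9,10]=1
  size 3 → [7,8,10]=1  [8,9,10]=2
  size 4 → [7,8,9,10]=3
  size 5 → [6,7,8,9,10]=3
  size 6 → [5,6,7,8,9,10]=3
  size 7 → [4,5,6,7,8,9,10]=3
  size 8 → [2,4,5,6,7,8,9,10]=3  [3,4,5,6,7,8,9,10]=3
  size 9 → [0,3,4,5,6,7,8,9,10]=3  [1,2,4,5,6,7,8,9,10]=3  [2,3,4,5,6,7,8,9,10]=6
  first=0(k) contributes 9
  first=1(i) contributes 9
|[w]| = 18

18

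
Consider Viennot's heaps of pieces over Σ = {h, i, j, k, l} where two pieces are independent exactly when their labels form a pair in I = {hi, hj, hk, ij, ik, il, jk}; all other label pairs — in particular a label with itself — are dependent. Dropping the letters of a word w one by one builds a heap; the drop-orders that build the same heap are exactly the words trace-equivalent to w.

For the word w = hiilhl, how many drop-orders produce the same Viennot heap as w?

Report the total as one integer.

drop 0:h onto floor
drop 1:i onto floor
drop 2:i onto {1:i}
drop 3:l onto {0:h}
drop 4:h onto {3:l}
drop 5:l onto {4:h}
ground layer = {0:h, 1:i}
drop-orders for the pieces not yet dropped (sum over which currently-grounded one goes next):
  1 to go: {2} 1  {5} 1
  2 to go: {1,2} 1  {2,5} 2  {4,5} 1
  3 to go: {1,2,5} 3  {2,4,5} 3  {3,4,5} 1
  4 to go: {0,3,4,5} 1  {1,2,4,5} 6  {2,3,4,5} 4
  if 0:h drops first: 10 orders
  if 1:i drops first: 5 orders
heap linearizations: 15

15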